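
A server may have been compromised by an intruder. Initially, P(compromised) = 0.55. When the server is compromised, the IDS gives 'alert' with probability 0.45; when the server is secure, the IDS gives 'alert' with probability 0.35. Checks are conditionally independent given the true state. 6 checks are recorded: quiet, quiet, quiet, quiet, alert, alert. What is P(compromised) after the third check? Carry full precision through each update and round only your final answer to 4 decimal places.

0.4254

Each posterior becomes the prior for the next update.
After 'quiet': P(compromised) = 0.55·0.5500 / (0.55·0.5500 + 0.65·0.4500) ≈ 0.5084
After 'quiet': P(compromised) = 0.55·0.5084 / (0.55·0.5084 + 0.65·0.4916) ≈ 0.4667
After 'quiet': P(compromised) = 0.55·0.4667 / (0.55·0.4667 + 0.65·0.5333) ≈ 0.4254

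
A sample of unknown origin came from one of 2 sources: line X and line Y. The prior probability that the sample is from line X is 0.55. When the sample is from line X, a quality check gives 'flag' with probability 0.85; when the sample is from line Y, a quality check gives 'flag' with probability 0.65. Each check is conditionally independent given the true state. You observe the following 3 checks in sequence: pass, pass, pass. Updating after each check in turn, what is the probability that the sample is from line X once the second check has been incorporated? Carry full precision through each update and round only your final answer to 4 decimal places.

After 'pass': P(line X) = 0.15·0.5500 / (0.15·0.5500 + 0.35·0.4500) ≈ 0.3438
After 'pass': P(line X) = 0.15·0.3438 / (0.15·0.3438 + 0.35·0.6562) ≈ 0.1833

0.1833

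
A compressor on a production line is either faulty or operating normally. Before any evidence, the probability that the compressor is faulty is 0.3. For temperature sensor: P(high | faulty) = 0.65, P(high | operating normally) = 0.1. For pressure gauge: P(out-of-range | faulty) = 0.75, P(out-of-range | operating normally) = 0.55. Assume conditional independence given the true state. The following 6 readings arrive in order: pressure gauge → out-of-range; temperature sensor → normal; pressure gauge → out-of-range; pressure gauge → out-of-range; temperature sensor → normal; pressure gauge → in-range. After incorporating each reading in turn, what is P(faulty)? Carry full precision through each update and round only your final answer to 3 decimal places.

After pressure gauge='out-of-range': P(faulty) = 0.75·0.3000 / (0.75·0.3000 + 0.55·0.7000) ≈ 0.3689
After temperature sensor='normal': P(faulty) = 0.35·0.3689 / (0.35·0.3689 + 0.9·0.6311) ≈ 0.1852
After pressure gauge='out-of-range': P(faulty) = 0.75·0.1852 / (0.75·0.1852 + 0.55·0.8148) ≈ 0.2366
After pressure gauge='out-of-range': P(faulty) = 0.75·0.2366 / (0.75·0.2366 + 0.55·0.7634) ≈ 0.2971
After temperature sensor='normal': P(faulty) = 0.35·0.2971 / (0.35·0.2971 + 0.9·0.7029) ≈ 0.1412
After pressure gauge='in-range': P(faulty) = 0.25·0.1412 / (0.25·0.1412 + 0.45·0.8588) ≈ 0.0837

0.084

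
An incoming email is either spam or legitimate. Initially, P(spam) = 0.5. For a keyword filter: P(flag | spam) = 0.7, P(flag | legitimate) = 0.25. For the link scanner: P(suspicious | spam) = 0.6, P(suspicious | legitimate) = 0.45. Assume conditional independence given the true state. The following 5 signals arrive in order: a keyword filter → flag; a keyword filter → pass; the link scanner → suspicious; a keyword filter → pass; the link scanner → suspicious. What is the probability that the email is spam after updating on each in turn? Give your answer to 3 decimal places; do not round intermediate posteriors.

0.443

After a keyword filter='flag': P(spam) = 0.7·0.5000 / (0.7·0.5000 + 0.25·0.5000) ≈ 0.7368
After a keyword filter='pass': P(spam) = 0.3·0.7368 / (0.3·0.7368 + 0.75·0.2632) ≈ 0.5283
After the link scanner='suspicious': P(spam) = 0.6·0.5283 / (0.6·0.5283 + 0.45·0.4717) ≈ 0.5989
After a keyword filter='pass': P(spam) = 0.3·0.5989 / (0.3·0.5989 + 0.75·0.4011) ≈ 0.3740
After the link scanner='suspicious': P(spam) = 0.6·0.3740 / (0.6·0.3740 + 0.45·0.6260) ≈ 0.4433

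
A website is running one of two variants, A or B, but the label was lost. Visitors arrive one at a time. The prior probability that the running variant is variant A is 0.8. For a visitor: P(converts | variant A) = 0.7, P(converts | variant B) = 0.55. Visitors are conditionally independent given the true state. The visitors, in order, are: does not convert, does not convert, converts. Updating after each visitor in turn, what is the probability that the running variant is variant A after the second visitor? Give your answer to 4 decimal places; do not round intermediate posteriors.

0.6400

After 'does not convert': P(A) = 0.3·0.8000 / (0.3·0.8000 + 0.45·0.2000) ≈ 0.7273
After 'does not convert': P(A) = 0.3·0.7273 / (0.3·0.7273 + 0.45·0.2727) ≈ 0.6400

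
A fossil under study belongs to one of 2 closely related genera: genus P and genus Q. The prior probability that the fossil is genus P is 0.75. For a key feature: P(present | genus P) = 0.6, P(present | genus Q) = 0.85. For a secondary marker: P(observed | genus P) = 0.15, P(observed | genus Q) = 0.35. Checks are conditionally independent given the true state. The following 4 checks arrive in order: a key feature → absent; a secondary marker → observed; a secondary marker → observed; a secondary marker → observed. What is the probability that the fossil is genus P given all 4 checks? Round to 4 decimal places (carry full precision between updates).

0.3864

After a key feature='absent': P(genus P) = 0.4·0.7500 / (0.4·0.7500 + 0.15·0.2500) ≈ 0.8889
After a secondary marker='observed': P(genus P) = 0.15·0.8889 / (0.15·0.8889 + 0.35·0.1111) ≈ 0.7742
After a secondary marker='observed': P(genus P) = 0.15·0.7742 / (0.15·0.7742 + 0.35·0.2258) ≈ 0.5950
After a secondary marker='observed': P(genus P) = 0.15·0.5950 / (0.15·0.5950 + 0.35·0.4050) ≈ 0.3864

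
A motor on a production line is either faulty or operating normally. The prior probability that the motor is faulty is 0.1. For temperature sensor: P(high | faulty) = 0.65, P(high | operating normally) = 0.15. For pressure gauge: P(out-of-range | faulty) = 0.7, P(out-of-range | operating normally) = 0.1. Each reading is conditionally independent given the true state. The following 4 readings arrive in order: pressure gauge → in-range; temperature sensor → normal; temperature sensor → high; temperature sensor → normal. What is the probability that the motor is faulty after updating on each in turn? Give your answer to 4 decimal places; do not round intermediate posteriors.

0.0265

After pressure gauge='in-range': P(faulty) = 0.3·0.1000 / (0.3·0.1000 + 0.9·0.9000) ≈ 0.0357
After temperature sensor='normal': P(faulty) = 0.35·0.0357 / (0.35·0.0357 + 0.85·0.9643) ≈ 0.0150
After temperature sensor='high': P(faulty) = 0.65·0.0150 / (0.65·0.0150 + 0.15·0.9850) ≈ 0.0620
After temperature sensor='normal': P(faulty) = 0.35·0.0620 / (0.35·0.0620 + 0.85·0.9380) ≈ 0.0265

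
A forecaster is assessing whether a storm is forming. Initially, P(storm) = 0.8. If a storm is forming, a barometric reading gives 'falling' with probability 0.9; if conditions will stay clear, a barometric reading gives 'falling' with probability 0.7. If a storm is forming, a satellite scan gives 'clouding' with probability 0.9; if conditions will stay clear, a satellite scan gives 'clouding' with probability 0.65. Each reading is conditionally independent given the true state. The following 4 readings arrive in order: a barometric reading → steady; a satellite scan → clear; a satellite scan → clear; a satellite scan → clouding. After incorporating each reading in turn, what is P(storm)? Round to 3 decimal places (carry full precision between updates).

0.131

After a barometric reading='steady': P(storm) = 0.1·0.8000 / (0.1·0.8000 + 0.3·0.2000) ≈ 0.5714
After a satellite scan='clear': P(storm) = 0.1·0.5714 / (0.1·0.5714 + 0.35·0.4286) ≈ 0.2759
After a satellite scan='clear': P(storm) = 0.1·0.2759 / (0.1·0.2759 + 0.35·0.7241) ≈ 0.0982
After a satellite scan='clouding': P(storm) = 0.9·0.0982 / (0.9·0.0982 + 0.65·0.9018) ≈ 0.1310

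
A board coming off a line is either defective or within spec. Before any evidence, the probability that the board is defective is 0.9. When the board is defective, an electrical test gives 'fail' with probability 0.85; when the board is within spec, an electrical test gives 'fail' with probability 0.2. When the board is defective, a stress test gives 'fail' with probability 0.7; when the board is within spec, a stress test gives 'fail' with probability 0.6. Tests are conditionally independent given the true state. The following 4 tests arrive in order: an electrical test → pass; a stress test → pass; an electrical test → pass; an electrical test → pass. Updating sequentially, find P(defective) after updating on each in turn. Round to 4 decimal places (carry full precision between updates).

After an electrical test='pass': P(defective) = 0.15·0.9000 / (0.15·0.9000 + 0.8·0.1000) ≈ 0.6279
After a stress test='pass': P(defective) = 0.3·0.6279 / (0.3·0.6279 + 0.4·0.3721) ≈ 0.5586
After an electrical test='pass': P(defective) = 0.15·0.5586 / (0.15·0.5586 + 0.8·0.4414) ≈ 0.1918
After an electrical test='pass': P(defective) = 0.15·0.1918 / (0.15·0.1918 + 0.8·0.8082) ≈ 0.0426

0.0426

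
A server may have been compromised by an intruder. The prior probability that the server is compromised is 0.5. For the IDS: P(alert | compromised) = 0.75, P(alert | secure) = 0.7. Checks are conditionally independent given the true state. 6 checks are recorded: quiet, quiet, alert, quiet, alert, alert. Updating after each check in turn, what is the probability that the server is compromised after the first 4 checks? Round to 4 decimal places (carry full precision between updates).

After 'quiet': P(compromised) = 0.25·0.5000 / (0.25·0.5000 + 0.3·0.5000) ≈ 0.4545
After 'quiet': P(compromised) = 0.25·0.4545 / (0.25·0.4545 + 0.3·0.5455) ≈ 0.4098
After 'alert': P(compromised) = 0.75·0.4098 / (0.75·0.4098 + 0.7·0.5902) ≈ 0.4266
After 'quiet': P(compromised) = 0.25·0.4266 / (0.25·0.4266 + 0.3·0.5734) ≈ 0.3827

0.3827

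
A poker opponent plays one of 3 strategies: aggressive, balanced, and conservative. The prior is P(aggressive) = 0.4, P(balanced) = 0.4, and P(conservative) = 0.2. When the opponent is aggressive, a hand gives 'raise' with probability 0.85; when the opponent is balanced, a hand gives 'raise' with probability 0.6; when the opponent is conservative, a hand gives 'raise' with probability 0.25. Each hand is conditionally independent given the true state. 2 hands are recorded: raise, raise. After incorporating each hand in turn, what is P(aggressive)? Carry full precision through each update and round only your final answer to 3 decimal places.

After 'raise': normaliser = 0.85·0.4000 + 0.6·0.4000 + 0.25·0.2000; P(aggressive) ≈ 0.5397, P(balanced) ≈ 0.3810, P(conservative) ≈ 0.0794
After 'raise': normaliser = 0.85·0.5397 + 0.6·0.3810 + 0.25·0.0794; P(aggressive) ≈ 0.6487, P(balanced) ≈ 0.3232, P(conservative) ≈ 0.0281

0.649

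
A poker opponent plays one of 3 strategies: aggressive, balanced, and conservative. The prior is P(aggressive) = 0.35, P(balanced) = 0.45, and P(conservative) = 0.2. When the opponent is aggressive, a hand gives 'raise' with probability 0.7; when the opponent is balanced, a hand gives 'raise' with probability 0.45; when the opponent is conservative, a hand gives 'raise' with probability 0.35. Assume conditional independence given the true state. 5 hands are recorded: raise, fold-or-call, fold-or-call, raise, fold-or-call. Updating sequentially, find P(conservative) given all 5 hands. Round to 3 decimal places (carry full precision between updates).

0.254

After 'raise': normaliser = 0.7·0.3500 + 0.45·0.4500 + 0.35·0.2000; P(aggressive) ≈ 0.4734, P(balanced) ≈ 0.3913, P(conservative) ≈ 0.1353
After 'fold-or-call': normaliser = 0.3·0.4734 + 0.55·0.3913 + 0.65·0.1353; P(aggressive) ≈ 0.3190, P(balanced) ≈ 0.4835, P(conservative) ≈ 0.1975
After 'fold-or-call': normaliser = 0.3·0.3190 + 0.55·0.4835 + 0.65·0.1975; P(aggressive) ≈ 0.1953, P(balanced) ≈ 0.5427, P(conservative) ≈ 0.2620
After 'raise': normaliser = 0.7·0.1953 + 0.45·0.5427 + 0.35·0.2620; P(aggressive) ≈ 0.2893, P(balanced) ≈ 0.5167, P(conservative) ≈ 0.1940
After 'fold-or-call': normaliser = 0.3·0.2893 + 0.55·0.5167 + 0.65·0.1940; P(aggressive) ≈ 0.1746, P(balanced) ≈ 0.5717, P(conservative) ≈ 0.2537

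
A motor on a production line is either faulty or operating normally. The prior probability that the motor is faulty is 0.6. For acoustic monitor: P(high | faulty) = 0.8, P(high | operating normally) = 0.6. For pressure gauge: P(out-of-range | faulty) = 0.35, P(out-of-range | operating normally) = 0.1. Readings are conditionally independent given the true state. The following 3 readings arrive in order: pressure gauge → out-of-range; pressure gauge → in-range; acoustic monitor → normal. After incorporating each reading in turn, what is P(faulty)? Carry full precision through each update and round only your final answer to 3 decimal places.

0.655

After pressure gauge='out-of-range': P(faulty) = 0.35·0.6000 / (0.35·0.6000 + 0.1·0.4000) ≈ 0.8400
After pressure gauge='in-range': P(faulty) = 0.65·0.8400 / (0.65·0.8400 + 0.9·0.1600) ≈ 0.7913
After acoustic monitor='normal': P(faulty) = 0.2·0.7913 / (0.2·0.7913 + 0.4·0.2087) ≈ 0.6547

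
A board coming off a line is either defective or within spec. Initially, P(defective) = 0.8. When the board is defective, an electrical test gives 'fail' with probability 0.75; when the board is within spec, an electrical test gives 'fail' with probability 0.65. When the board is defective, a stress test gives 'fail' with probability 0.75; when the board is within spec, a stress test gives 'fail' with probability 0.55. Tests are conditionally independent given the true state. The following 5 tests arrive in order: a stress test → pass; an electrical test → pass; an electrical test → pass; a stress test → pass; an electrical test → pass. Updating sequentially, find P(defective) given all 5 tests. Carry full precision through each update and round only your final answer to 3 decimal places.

0.310

Each posterior becomes the prior for the next update.
After a stress test='pass': P(defective) = 0.25·0.8000 / (0.25·0.8000 + 0.45·0.2000) ≈ 0.6897
After an electrical test='pass': P(defective) = 0.25·0.6897 / (0.25·0.6897 + 0.35·0.3103) ≈ 0.6135
After an electrical test='pass': P(defective) = 0.25·0.6135 / (0.25·0.6135 + 0.35·0.3865) ≈ 0.5313
After a stress test='pass': P(defective) = 0.25·0.5313 / (0.25·0.5313 + 0.45·0.4687) ≈ 0.3865
After an electrical test='pass': P(defective) = 0.25·0.3865 / (0.25·0.3865 + 0.35·0.6135) ≈ 0.3103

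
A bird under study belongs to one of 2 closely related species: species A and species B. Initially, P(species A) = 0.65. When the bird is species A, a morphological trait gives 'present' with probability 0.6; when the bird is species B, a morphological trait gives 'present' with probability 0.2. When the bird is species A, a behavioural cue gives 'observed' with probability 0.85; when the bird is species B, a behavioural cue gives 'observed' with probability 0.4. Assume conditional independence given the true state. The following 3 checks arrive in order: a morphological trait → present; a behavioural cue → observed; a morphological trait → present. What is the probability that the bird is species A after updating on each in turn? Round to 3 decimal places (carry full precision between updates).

After a morphological trait='present': P(species A) = 0.6·0.6500 / (0.6·0.6500 + 0.2·0.3500) ≈ 0.8478
After a behavioural cue='observed': P(species A) = 0.85·0.8478 / (0.85·0.8478 + 0.4·0.1522) ≈ 0.9221
After a morphological trait='present': P(species A) = 0.6·0.9221 / (0.6·0.9221 + 0.2·0.0779) ≈ 0.9726

0.973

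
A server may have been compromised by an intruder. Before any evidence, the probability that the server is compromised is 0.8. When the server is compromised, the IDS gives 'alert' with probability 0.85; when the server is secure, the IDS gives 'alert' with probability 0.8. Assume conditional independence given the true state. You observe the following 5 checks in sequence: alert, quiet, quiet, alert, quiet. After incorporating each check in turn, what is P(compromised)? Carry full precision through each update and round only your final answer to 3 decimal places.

0.656

After 'alert': P(compromised) = 0.85·0.8000 / (0.85·0.8000 + 0.8·0.2000) ≈ 0.8095
After 'quiet': P(compromised) = 0.15·0.8095 / (0.15·0.8095 + 0.2·0.1905) ≈ 0.7612
After 'quiet': P(compromised) = 0.15·0.7612 / (0.15·0.7612 + 0.2·0.2388) ≈ 0.7051
After 'alert': P(compromised) = 0.85·0.7051 / (0.85·0.7051 + 0.8·0.2949) ≈ 0.7175
After 'quiet': P(compromised) = 0.15·0.7175 / (0.15·0.7175 + 0.2·0.2825) ≈ 0.6558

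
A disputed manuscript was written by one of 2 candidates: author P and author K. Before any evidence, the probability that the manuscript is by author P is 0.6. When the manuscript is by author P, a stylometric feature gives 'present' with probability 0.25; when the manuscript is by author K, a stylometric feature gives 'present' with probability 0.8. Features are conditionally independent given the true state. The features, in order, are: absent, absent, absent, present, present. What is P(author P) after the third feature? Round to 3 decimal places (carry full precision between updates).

After 'absent': P(author P) = 0.75·0.6000 / (0.75·0.6000 + 0.2·0.4000) ≈ 0.8491
After 'absent': P(author P) = 0.75·0.8491 / (0.75·0.8491 + 0.2·0.1509) ≈ 0.9547
After 'absent': P(author P) = 0.75·0.9547 / (0.75·0.9547 + 0.2·0.0453) ≈ 0.9875

0.988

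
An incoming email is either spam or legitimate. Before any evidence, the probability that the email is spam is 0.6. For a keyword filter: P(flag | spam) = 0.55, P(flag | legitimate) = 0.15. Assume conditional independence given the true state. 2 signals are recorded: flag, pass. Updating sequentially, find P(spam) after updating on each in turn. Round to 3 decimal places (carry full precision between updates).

0.744

After 'flag': P(spam) = 0.55·0.6000 / (0.55·0.6000 + 0.15·0.4000) ≈ 0.8462
After 'pass': P(spam) = 0.45·0.8462 / (0.45·0.8462 + 0.85·0.1538) ≈ 0.7444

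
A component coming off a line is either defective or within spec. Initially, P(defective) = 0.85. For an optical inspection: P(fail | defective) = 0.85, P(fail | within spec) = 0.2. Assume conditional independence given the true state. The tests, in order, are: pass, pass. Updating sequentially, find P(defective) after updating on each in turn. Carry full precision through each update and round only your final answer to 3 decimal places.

0.166

After 'pass': P(defective) = 0.15·0.8500 / (0.15·0.8500 + 0.8·0.1500) ≈ 0.5152
After 'pass': P(defective) = 0.15·0.5152 / (0.15·0.5152 + 0.8·0.4848) ≈ 0.1661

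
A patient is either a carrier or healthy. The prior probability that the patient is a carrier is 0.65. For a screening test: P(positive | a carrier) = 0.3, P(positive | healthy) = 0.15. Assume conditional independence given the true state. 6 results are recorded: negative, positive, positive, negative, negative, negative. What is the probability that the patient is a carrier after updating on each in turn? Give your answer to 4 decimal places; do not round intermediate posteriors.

Each posterior becomes the prior for the next update.
After 'negative': P(carrier) = 0.7·0.6500 / (0.7·0.6500 + 0.85·0.3500) ≈ 0.6047
After 'positive': P(carrier) = 0.3·0.6047 / (0.3·0.6047 + 0.15·0.3953) ≈ 0.7536
After 'positive': P(carrier) = 0.3·0.7536 / (0.3·0.7536 + 0.15·0.2464) ≈ 0.8595
After 'negative': P(carrier) = 0.7·0.8595 / (0.7·0.8595 + 0.85·0.1405) ≈ 0.8344
After 'negative': P(carrier) = 0.7·0.8344 / (0.7·0.8344 + 0.85·0.1656) ≈ 0.8058
After 'negative': P(carrier) = 0.7·0.8058 / (0.7·0.8058 + 0.85·0.1942) ≈ 0.7736

0.7736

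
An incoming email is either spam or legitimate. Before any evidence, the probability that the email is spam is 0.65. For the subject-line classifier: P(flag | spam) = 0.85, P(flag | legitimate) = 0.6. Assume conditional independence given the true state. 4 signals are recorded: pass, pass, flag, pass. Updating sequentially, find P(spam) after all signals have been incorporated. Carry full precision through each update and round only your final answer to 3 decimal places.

0.122

After 'pass': P(spam) = 0.15·0.6500 / (0.15·0.6500 + 0.4·0.3500) ≈ 0.4105
After 'pass': P(spam) = 0.15·0.4105 / (0.15·0.4105 + 0.4·0.5895) ≈ 0.2071
After 'flag': P(spam) = 0.85·0.2071 / (0.85·0.2071 + 0.6·0.7929) ≈ 0.2701
After 'pass': P(spam) = 0.15·0.2701 / (0.15·0.2701 + 0.4·0.7299) ≈ 0.1218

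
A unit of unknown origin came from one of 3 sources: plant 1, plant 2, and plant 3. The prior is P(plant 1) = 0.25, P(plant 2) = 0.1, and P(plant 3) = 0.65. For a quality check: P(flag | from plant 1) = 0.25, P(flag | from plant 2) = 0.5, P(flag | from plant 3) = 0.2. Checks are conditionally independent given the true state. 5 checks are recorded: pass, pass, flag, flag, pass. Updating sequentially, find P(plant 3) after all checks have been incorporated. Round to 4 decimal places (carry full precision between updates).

0.5781

Each posterior becomes the prior for the next update.
After 'pass': normaliser = 0.75·0.2500 + 0.5·0.1000 + 0.8·0.6500; P(plant 1) ≈ 0.2475, P(plant 2) ≈ 0.0660, P(plant 3) ≈ 0.6865
After 'pass': normaliser = 0.75·0.2475 + 0.5·0.0660 + 0.8·0.6865; P(plant 1) ≈ 0.2418, P(plant 2) ≈ 0.0430, P(plant 3) ≈ 0.7152
After 'flag': normaliser = 0.25·0.2418 + 0.5·0.0430 + 0.2·0.7152; P(plant 1) ≈ 0.2687, P(plant 2) ≈ 0.0955, P(plant 3) ≈ 0.6358
After 'flag': normaliser = 0.25·0.2687 + 0.5·0.0955 + 0.2·0.6358; P(plant 1) ≈ 0.2774, P(plant 2) ≈ 0.1973, P(plant 3) ≈ 0.5253
After 'pass': normaliser = 0.75·0.2774 + 0.5·0.1973 + 0.8·0.5253; P(plant 1) ≈ 0.2862, P(plant 2) ≈ 0.1357, P(plant 3) ≈ 0.5781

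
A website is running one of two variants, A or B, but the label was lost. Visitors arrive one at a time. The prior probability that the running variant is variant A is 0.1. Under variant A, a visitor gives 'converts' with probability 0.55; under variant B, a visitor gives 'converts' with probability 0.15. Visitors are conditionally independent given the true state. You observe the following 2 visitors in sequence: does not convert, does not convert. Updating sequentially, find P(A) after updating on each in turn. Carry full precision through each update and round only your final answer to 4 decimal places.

Each posterior becomes the prior for the next update.
After 'does not convert': P(A) = 0.45·0.1000 / (0.45·0.1000 + 0.85·0.9000) ≈ 0.0556
After 'does not convert': P(A) = 0.45·0.0556 / (0.45·0.0556 + 0.85·0.9444) ≈ 0.0302

0.0302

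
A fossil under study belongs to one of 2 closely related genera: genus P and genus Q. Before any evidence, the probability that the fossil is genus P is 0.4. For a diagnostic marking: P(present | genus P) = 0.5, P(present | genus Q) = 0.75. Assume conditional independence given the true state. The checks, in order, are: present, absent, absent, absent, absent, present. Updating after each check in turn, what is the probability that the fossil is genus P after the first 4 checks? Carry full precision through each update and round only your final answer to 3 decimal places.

0.780

After 'present': P(genus P) = 0.5·0.4000 / (0.5·0.4000 + 0.75·0.6000) ≈ 0.3077
After 'absent': P(genus P) = 0.5·0.3077 / (0.5·0.3077 + 0.25·0.6923) ≈ 0.4706
After 'absent': P(genus P) = 0.5·0.4706 / (0.5·0.4706 + 0.25·0.5294) ≈ 0.6400
After 'absent': P(genus P) = 0.5·0.6400 / (0.5·0.6400 + 0.25·0.3600) ≈ 0.7805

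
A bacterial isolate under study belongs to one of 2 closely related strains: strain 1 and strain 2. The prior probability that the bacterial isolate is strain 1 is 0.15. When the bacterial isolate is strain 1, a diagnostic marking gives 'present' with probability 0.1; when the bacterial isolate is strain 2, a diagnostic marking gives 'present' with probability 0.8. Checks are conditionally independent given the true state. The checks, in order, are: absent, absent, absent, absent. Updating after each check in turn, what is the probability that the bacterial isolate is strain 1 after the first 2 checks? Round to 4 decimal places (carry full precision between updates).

0.7814

After 'absent': P(strain 1) = 0.9·0.1500 / (0.9·0.1500 + 0.2·0.8500) ≈ 0.4426
After 'absent': P(strain 1) = 0.9·0.4426 / (0.9·0.4426 + 0.2·0.5574) ≈ 0.7814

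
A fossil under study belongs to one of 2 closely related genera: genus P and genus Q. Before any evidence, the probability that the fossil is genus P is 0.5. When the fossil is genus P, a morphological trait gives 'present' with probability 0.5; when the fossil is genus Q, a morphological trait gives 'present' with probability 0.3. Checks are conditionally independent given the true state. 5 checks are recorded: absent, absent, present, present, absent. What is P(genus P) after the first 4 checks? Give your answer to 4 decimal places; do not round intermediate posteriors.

After 'absent': P(genus P) = 0.5·0.5000 / (0.5·0.5000 + 0.7·0.5000) ≈ 0.4167
After 'absent': P(genus P) = 0.5·0.4167 / (0.5·0.4167 + 0.7·0.5833) ≈ 0.3378
After 'present': P(genus P) = 0.5·0.3378 / (0.5·0.3378 + 0.3·0.6622) ≈ 0.4596
After 'present': P(genus P) = 0.5·0.4596 / (0.5·0.4596 + 0.3·0.5404) ≈ 0.5863

0.5863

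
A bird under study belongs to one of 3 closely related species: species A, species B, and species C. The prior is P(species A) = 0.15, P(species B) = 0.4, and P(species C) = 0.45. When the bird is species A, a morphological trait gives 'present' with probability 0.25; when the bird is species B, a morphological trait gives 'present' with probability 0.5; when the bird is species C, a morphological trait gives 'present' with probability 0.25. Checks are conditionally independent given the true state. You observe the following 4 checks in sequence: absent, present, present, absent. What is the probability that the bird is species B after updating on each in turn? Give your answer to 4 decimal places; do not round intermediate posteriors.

0.5424

After 'absent': normaliser = 0.75·0.1500 + 0.5·0.4000 + 0.75·0.4500; P(species A) ≈ 0.1731, P(species B) ≈ 0.3077, P(species C) ≈ 0.5192
After 'present': normaliser = 0.25·0.1731 + 0.5·0.3077 + 0.25·0.5192; P(species A) ≈ 0.1324, P(species B) ≈ 0.4706, P(species C) ≈ 0.3971
After 'present': normaliser = 0.25·0.1324 + 0.5·0.4706 + 0.25·0.3971; P(species A) ≈ 0.0900, P(species B) ≈ 0.6400, P(species C) ≈ 0.2700
After 'absent': normaliser = 0.75·0.0900 + 0.5·0.6400 + 0.75·0.2700; P(species A) ≈ 0.1144, P(species B) ≈ 0.5424, P(species C) ≈ 0.3432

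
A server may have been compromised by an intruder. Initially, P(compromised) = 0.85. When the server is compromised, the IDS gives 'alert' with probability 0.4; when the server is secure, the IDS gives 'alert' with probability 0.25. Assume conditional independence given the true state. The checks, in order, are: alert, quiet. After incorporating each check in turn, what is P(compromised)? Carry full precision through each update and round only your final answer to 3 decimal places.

After 'alert': P(compromised) = 0.4·0.8500 / (0.4·0.8500 + 0.25·0.1500) ≈ 0.9007
After 'quiet': P(compromised) = 0.6·0.9007 / (0.6·0.9007 + 0.75·0.0993) ≈ 0.8788

0.879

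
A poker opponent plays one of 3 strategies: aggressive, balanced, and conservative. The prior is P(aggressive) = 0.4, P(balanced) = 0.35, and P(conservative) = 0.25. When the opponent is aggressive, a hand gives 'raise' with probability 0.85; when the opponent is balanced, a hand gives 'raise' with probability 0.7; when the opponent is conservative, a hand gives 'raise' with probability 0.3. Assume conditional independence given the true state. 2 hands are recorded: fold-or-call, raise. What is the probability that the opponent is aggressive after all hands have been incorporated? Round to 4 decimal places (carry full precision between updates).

0.2881

After 'fold-or-call': normaliser = 0.15·0.4000 + 0.3·0.3500 + 0.7·0.2500; P(aggressive) ≈ 0.1765, P(balanced) ≈ 0.3088, P(conservative) ≈ 0.5147
After 'raise': normaliser = 0.85·0.1765 + 0.7·0.3088 + 0.3·0.5147; P(aggressive) ≈ 0.2881, P(balanced) ≈ 0.4153, P(conservative) ≈ 0.2966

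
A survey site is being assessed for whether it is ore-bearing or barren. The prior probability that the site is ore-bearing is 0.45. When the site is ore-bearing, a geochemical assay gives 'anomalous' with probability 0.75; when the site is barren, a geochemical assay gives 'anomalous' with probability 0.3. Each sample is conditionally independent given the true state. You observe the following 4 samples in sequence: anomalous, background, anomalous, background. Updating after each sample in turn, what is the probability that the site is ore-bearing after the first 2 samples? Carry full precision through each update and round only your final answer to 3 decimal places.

After 'anomalous': P(ore) = 0.75·0.4500 / (0.75·0.4500 + 0.3·0.5500) ≈ 0.6716
After 'background': P(ore) = 0.25·0.6716 / (0.25·0.6716 + 0.7·0.3284) ≈ 0.4221

0.422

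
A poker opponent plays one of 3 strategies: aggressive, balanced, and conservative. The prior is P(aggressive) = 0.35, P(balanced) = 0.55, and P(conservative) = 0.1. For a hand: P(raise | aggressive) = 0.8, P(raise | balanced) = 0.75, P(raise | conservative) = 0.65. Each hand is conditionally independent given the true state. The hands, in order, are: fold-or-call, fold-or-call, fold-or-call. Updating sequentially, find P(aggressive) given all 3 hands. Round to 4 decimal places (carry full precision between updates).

0.1786

Each posterior becomes the prior for the next update.
After 'fold-or-call': normaliser = 0.2·0.3500 + 0.25·0.5500 + 0.35·0.1000; P(aggressive) ≈ 0.2887, P(balanced) ≈ 0.5670, P(conservative) ≈ 0.1443
After 'fold-or-call': normaliser = 0.2·0.2887 + 0.25·0.5670 + 0.35·0.1443; P(aggressive) ≈ 0.2309, P(balanced) ≈ 0.5670, P(conservative) ≈ 0.2021
After 'fold-or-call': normaliser = 0.2·0.2309 + 0.25·0.5670 + 0.35·0.2021; P(aggressive) ≈ 0.1786, P(balanced) ≈ 0.5480, P(conservative) ≈ 0.2734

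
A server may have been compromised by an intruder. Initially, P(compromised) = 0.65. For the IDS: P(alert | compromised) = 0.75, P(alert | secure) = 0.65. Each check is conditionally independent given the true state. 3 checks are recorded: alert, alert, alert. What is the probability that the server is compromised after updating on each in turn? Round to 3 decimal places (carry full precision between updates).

0.740

After 'alert': P(compromised) = 0.75·0.6500 / (0.75·0.6500 + 0.65·0.3500) ≈ 0.6818
After 'alert': P(compromised) = 0.75·0.6818 / (0.75·0.6818 + 0.65·0.3182) ≈ 0.7120
After 'alert': P(compromised) = 0.75·0.7120 / (0.75·0.7120 + 0.65·0.2880) ≈ 0.7405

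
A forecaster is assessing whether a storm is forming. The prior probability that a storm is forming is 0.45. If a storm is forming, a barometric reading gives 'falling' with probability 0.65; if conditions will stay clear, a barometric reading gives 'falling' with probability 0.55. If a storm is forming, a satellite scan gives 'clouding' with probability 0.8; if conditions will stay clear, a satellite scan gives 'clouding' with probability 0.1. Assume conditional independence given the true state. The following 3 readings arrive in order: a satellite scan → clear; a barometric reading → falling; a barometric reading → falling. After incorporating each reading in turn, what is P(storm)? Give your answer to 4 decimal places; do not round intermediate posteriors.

After a satellite scan='clear': P(storm) = 0.2·0.4500 / (0.2·0.4500 + 0.9·0.5500) ≈ 0.1538
After a barometric reading='falling': P(storm) = 0.65·0.1538 / (0.65·0.1538 + 0.55·0.8462) ≈ 0.1769
After a barometric reading='falling': P(storm) = 0.65·0.1769 / (0.65·0.1769 + 0.55·0.8231) ≈ 0.2025

0.2025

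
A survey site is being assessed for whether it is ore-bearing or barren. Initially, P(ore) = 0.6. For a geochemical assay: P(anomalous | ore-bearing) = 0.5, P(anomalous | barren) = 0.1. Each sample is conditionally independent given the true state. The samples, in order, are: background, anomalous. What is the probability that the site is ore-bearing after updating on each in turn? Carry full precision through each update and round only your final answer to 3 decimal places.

After 'background': P(ore) = 0.5·0.6000 / (0.5·0.6000 + 0.9·0.4000) ≈ 0.4545
After 'anomalous': P(ore) = 0.5·0.4545 / (0.5·0.4545 + 0.1·0.5455) ≈ 0.8065

0.806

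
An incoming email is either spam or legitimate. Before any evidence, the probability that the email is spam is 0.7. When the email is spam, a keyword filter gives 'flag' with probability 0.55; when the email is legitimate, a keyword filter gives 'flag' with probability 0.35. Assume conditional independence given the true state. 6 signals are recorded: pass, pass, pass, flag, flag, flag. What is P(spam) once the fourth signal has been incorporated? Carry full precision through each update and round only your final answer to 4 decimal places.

After 'pass': P(spam) = 0.45·0.7000 / (0.45·0.7000 + 0.65·0.3000) ≈ 0.6176
After 'pass': P(spam) = 0.45·0.6176 / (0.45·0.6176 + 0.65·0.3824) ≈ 0.5279
After 'pass': P(spam) = 0.45·0.5279 / (0.45·0.5279 + 0.65·0.4721) ≈ 0.4364
After 'flag': P(spam) = 0.55·0.4364 / (0.55·0.4364 + 0.35·0.5636) ≈ 0.5489

0.5489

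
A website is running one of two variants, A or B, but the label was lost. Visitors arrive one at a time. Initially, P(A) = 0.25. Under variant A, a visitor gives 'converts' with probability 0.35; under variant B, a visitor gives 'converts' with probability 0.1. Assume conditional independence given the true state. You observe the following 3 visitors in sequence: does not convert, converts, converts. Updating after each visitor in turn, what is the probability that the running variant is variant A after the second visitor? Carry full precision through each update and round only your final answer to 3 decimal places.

After 'does not convert': P(A) = 0.65·0.2500 / (0.65·0.2500 + 0.9·0.7500) ≈ 0.1940
After 'converts': P(A) = 0.35·0.1940 / (0.35·0.1940 + 0.1·0.8060) ≈ 0.4573

0.457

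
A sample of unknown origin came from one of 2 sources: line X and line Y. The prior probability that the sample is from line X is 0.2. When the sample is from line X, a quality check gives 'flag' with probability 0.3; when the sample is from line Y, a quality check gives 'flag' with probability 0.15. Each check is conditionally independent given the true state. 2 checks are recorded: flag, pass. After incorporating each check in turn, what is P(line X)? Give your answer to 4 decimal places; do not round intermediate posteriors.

After 'flag': P(line X) = 0.3·0.2000 / (0.3·0.2000 + 0.15·0.8000) ≈ 0.3333
After 'pass': P(line X) = 0.7·0.3333 / (0.7·0.3333 + 0.85·0.6667) ≈ 0.2917

0.2917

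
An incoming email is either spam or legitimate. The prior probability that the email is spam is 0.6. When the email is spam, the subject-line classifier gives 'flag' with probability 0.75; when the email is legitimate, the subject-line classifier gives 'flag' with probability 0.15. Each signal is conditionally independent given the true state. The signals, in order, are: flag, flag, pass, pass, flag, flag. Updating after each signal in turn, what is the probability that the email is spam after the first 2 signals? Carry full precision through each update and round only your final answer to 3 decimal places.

Apply Bayes' rule sequentially, carrying P(spam) forward.
After 'flag': P(spam) = 0.75·0.6000 / (0.75·0.6000 + 0.15·0.4000) ≈ 0.8824
After 'flag': P(spam) = 0.75·0.8824 / (0.75·0.8824 + 0.15·0.1176) ≈ 0.9740

0.974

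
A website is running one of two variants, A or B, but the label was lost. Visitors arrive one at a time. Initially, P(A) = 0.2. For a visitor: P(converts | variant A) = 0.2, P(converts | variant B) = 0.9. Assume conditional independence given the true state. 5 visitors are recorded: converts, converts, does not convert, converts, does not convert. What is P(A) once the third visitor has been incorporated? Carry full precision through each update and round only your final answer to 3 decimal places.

0.090

Apply Bayes' rule sequentially, carrying P(A) forward.
After 'converts': P(A) = 0.2·0.2000 / (0.2·0.2000 + 0.9·0.8000) ≈ 0.0526
After 'converts': P(A) = 0.2·0.0526 / (0.2·0.0526 + 0.9·0.9474) ≈ 0.0122
After 'does not convert': P(A) = 0.8·0.0122 / (0.8·0.0122 + 0.1·0.9878) ≈ 0.0899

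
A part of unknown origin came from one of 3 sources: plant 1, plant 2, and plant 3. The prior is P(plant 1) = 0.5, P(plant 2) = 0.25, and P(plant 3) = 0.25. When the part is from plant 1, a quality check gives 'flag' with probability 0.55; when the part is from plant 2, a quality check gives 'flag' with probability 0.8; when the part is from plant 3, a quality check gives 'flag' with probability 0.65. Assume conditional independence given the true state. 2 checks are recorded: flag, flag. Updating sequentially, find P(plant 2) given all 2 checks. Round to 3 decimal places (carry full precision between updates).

After 'flag': normaliser = 0.55·0.5000 + 0.8·0.2500 + 0.65·0.2500; P(plant 1) ≈ 0.4314, P(plant 2) ≈ 0.3137, P(plant 3) ≈ 0.2549
After 'flag': normaliser = 0.55·0.4314 + 0.8·0.3137 + 0.65·0.2549; P(plant 1) ≈ 0.3628, P(plant 2) ≈ 0.3838, P(plant 3) ≈ 0.2534

0.384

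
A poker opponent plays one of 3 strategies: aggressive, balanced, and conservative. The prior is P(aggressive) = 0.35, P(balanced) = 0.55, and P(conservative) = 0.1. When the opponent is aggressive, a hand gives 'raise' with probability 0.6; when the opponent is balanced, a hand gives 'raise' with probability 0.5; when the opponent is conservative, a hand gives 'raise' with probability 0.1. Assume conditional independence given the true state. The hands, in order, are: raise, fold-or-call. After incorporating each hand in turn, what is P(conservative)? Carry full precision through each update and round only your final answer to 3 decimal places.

0.039

After 'raise': normaliser = 0.6·0.3500 + 0.5·0.5500 + 0.1·0.1000; P(aggressive) ≈ 0.4242, P(balanced) ≈ 0.5556, P(conservative) ≈ 0.0202
After 'fold-or-call': normaliser = 0.4·0.4242 + 0.5·0.5556 + 0.9·0.0202; P(aggressive) ≈ 0.3644, P(balanced) ≈ 0.5965, P(conservative) ≈ 0.0390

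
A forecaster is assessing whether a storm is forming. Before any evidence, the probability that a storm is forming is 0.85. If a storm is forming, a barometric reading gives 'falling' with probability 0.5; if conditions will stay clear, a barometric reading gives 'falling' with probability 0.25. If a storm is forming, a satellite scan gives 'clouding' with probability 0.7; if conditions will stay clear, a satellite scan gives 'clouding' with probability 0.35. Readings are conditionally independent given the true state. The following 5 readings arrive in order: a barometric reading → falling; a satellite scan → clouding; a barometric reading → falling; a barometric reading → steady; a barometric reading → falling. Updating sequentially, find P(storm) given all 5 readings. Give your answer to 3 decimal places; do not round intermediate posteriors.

Apply Bayes' rule sequentially, carrying P(storm) forward.
After a barometric reading='falling': P(storm) = 0.5·0.8500 / (0.5·0.8500 + 0.25·0.1500) ≈ 0.9189
After a satellite scan='clouding': P(storm) = 0.7·0.9189 / (0.7·0.9189 + 0.35·0.0811) ≈ 0.9577
After a barometric reading='falling': P(storm) = 0.5·0.9577 / (0.5·0.9577 + 0.25·0.0423) ≈ 0.9784
After a barometric reading='steady': P(storm) = 0.5·0.9784 / (0.5·0.9784 + 0.75·0.0216) ≈ 0.9680
After a barometric reading='falling': P(storm) = 0.5·0.9680 / (0.5·0.9680 + 0.25·0.0320) ≈ 0.9837

0.984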